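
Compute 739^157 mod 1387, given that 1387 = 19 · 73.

301

Mod 19: 739 ≡ 17; by Fermat, exponent reduces to 157 mod 18 = 13; 17^13 ≡ 16 (mod 19).
Mod 73: 739 ≡ 9; by Fermat, exponent reduces to 157 mod 72 = 13; 9^13 ≡ 9 (mod 73).
Combine by CRT: x ≡ 16 (mod 19), x ≡ 9 (mod 73) ⇒ x ≡ 301 (mod 1387).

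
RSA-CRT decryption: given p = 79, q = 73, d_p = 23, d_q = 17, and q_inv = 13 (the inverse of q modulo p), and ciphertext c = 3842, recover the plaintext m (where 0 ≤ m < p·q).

2017

m₁ = c^(d_p) mod p: c ≡ 50 (mod 79), and 50^23 mod 79 = 42.
m₂ = c^(d_q) mod q: c ≡ 46 (mod 73), and 46^17 mod 73 = 46.
h = q_inv·(m₁ − m₂) mod p = 13·(42 − 46) mod 79 = 27.
m = m₂ + h·q = 46 + 27·73 = 2017.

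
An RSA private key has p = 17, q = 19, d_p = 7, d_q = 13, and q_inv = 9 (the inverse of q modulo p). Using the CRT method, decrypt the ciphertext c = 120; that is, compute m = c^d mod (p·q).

m₁ = c^(d_p) mod p: c ≡ 1 (mod 17), and 1^7 mod 17 = 1.
m₂ = c^(d_q) mod q: c ≡ 6 (mod 19), and 6^13 mod 19 = 4.
h = q_inv·(m₁ − m₂) mod p = 9·(1 − 4) mod 17 = 7.
m = m₂ + h·q = 4 + 7·19 = 137.

137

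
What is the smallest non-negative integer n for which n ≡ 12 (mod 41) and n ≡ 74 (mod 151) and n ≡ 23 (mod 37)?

The moduli are pairwise coprime; M = 41·151·37 = 229067.
M/41 = 5587; 5587 ≡ 11 (mod 41); 11·15 ≡ 1, so inverse 15.
M/151 = 1517; 1517 ≡ 7 (mod 151); 7·108 ≡ 1, so inverse 108.
M/37 = 6191; 6191 ≡ 12 (mod 37); 12·34 ≡ 1, so inverse 34.
n ≡ 12·5587·15 + 74·1517·108 + 23·6191·34 = 17970886.
17970886 mod 229067 = 103660.

103660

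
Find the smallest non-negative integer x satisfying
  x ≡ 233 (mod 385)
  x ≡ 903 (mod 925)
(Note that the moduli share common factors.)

gcd(385, 925) = 5 and 5 | (903 − 233), so the pair is consistent; merging gives x ≡ 22178 (mod 71225), where 71225 = lcm(385, 925).
The solution is unique modulo lcm(385, 925) = 71225.

22178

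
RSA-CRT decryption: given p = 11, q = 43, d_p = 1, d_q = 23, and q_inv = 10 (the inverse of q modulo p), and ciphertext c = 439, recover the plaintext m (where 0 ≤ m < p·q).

296

m₁ = c^(d_p) mod p: c ≡ 10 (mod 11), and 10^1 mod 11 = 10.
m₂ = c^(d_q) mod q: c ≡ 9 (mod 43), and 9^23 mod 43 = 38.
h = q_inv·(m₁ − m₂) mod p = 10·(10 − 38) mod 11 = 6.
m = m₂ + h·q = 38 + 6·43 = 296.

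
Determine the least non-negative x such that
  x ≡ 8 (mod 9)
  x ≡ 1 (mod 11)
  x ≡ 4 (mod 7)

The moduli are pairwise coprime; N = 9·11·7 = 693.
N/9 = 77; 77 ≡ 5 (mod 9); 5·2 ≡ 1, so inverse 2.
N/11 = 63; 63 ≡ 8 (mod 11); 8·7 ≡ 1, so inverse 7.
N/7 = 99; 99 ≡ 1 (mod 7), inverse 1.
x ≡ 8·77·2 + 1·63·7 + 4·99·1 = 2069.
2069 mod 693 = 683.

683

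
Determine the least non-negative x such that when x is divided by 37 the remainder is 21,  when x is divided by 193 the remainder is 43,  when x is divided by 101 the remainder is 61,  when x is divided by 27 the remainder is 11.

From x ≡ 21 (mod 37) write x = 21 + 37t. Substituting into x ≡ 43 (mod 193) gives 37t ≡ 22 (mod 193), and since 37⁻¹ ≡ 120 (mod 193), t ≡ 131. Hence x ≡ 21 + 37·131 = 4868 (mod 7141).
From x ≡ 4868 (mod 7141) write x = 4868 + 7141t. Substituting into x ≡ 61 (mod 101) gives 7141t ≡ 41 (mod 101), and since 71⁻¹ ≡ 37 (mod 101), t ≡ 2. Hence x ≡ 4868 + 7141·2 = 19150 (mod 721241).
From x ≡ 19150 (mod 721241) write x = 19150 + 721241t. Substituting into x ≡ 11 (mod 27) gives 721241t ≡ 4 (mod 27), and since 17⁻¹ ≡ 8 (mod 27), t ≡ 5. Hence x ≡ 19150 + 721241·5 = 3625355 (mod 19473507).

3625355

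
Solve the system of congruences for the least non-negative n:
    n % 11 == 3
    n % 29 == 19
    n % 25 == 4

From n ≡ 3 (mod 11) write n = 3 + 11t. Substituting into n ≡ 19 (mod 29) gives 11t ≡ 16 (mod 29), and since 11⁻¹ ≡ 8 (mod 29), t ≡ 12. Hence n ≡ 3 + 11·12 = 135 (mod 319).
From n ≡ 135 (mod 319) write n = 135 + 319t. Substituting into n ≡ 4 (mod 25) gives 319t ≡ 19 (mod 25), and since 19⁻¹ ≡ 4 (mod 25), t ≡ 1. Hence n ≡ 135 + 319·1 = 454 (mod 7975).

454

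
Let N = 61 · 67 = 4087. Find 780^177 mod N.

914

Mod 61: 780 ≡ 48; by Fermat, exponent reduces to 177 mod 60 = 57; 48^57 ≡ 60 (mod 61).
Mod 67: 780 ≡ 43; by Fermat, exponent reduces to 177 mod 66 = 45; 43^45 ≡ 43 (mod 67).
Combine by CRT: x ≡ 60 (mod 61), x ≡ 43 (mod 67) ⇒ x ≡ 914 (mod 4087).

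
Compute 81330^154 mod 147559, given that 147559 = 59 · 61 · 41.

Mod 59: 81330 ≡ 28; by Fermat, exponent reduces to 154 mod 58 = 38; 28^38 ≡ 5 (mod 59).
Mod 61: 81330 ≡ 17; by Fermat, exponent reduces to 154 mod 60 = 34; 17^34 ≡ 49 (mod 61).
Mod 41: 81330 ≡ 27; by Fermat, exponent reduces to 154 mod 40 = 34; 27^34 ≡ 32 (mod 41).
Combine by CRT: x ≡ 5 (mod 59), x ≡ 49 (mod 61), x ≡ 32 (mod 41) ⇒ x ≡ 124672 (mod 147559).

124672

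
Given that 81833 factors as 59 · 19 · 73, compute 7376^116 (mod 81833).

44959

Mod 59: 7376 ≡ 1; since 58 | 116, by Fermat 1^116 ≡ 1 (mod 59).
Mod 19: 7376 ≡ 4; by Fermat, exponent reduces to 116 mod 18 = 8; 4^8 ≡ 5 (mod 19).
Mod 73: 7376 ≡ 3; by Fermat, exponent reduces to 116 mod 72 = 44; 3^44 ≡ 64 (mod 73).
Combine by CRT: x ≡ 1 (mod 59), x ≡ 5 (mod 19), x ≡ 64 (mod 73) ⇒ x ≡ 44959 (mod 81833).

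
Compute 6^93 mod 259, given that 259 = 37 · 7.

Mod 37: 6 ≡ 6; by Fermat, exponent reduces to 93 mod 36 = 21; 6^21 ≡ 6 (mod 37).
Mod 7: 6 ≡ 6; by Fermat, exponent reduces to 93 mod 6 = 3; 6^3 ≡ 6 (mod 7).
Combine by CRT: x ≡ 6 (mod 37), x ≡ 6 (mod 7) ⇒ x ≡ 6 (mod 259).

6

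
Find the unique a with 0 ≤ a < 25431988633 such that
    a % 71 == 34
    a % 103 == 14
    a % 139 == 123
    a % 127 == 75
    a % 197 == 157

The moduli are pairwise coprime; N = 71·103·139·127·197 = 25431988633.
N/71 = 358197023; 358197023 ≡ 35 (mod 71); 35·69 ≡ 1, so inverse 69.
N/103 = 246912511; 246912511 ≡ 87 (mod 103); 87·45 ≡ 1, so inverse 45.
N/139 = 182963947; 182963947 ≡ 54 (mod 139); 54·121 ≡ 1, so inverse 121.
N/127 = 200251879; 200251879 ≡ 57 (mod 127); 57·78 ≡ 1, so inverse 78.
N/197 = 129096389; 129096389 ≡ 122 (mod 197); 122·21 ≡ 1, so inverse 21.
a ≡ 34·358197023·69 + 14·246912511·45 + 123·182963947·121 + 75·200251879·78 + 157·129096389·21 = 5316041807772.
5316041807772 mod 25431988633 = 756183475.

756183475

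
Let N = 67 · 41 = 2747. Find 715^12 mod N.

Mod 67: 715 ≡ 45; 45^12 ≡ 22 (mod 67).
Mod 41: 715 ≡ 18; 18^12 ≡ 37 (mod 41).
Combine by CRT: x ≡ 22 (mod 67), x ≡ 37 (mod 41) ⇒ x ≡ 2702 (mod 2747).

2702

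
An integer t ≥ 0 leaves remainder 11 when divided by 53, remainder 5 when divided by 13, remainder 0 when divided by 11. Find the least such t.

The moduli are pairwise coprime; N = 53·13·11 = 7579.
N/53 = 143; 143 ≡ 37 (mod 53); 37·43 ≡ 1, so inverse 43.
N/13 = 583; 583 ≡ 11 (mod 13); 11·6 ≡ 1, so inverse 6.
N/11 = 689; 689 ≡ 7 (mod 11); 7·8 ≡ 1, so inverse 8.
t ≡ 11·143·43 + 5·583·6 + 0·689·8 = 85129.
85129 mod 7579 = 1760.

1760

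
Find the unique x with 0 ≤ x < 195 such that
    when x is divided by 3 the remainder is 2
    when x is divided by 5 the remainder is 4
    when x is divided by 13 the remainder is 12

The moduli are pairwise coprime; N = 3·5·13 = 195.
N/3 = 65; 65 ≡ 2 (mod 3); 2·2 ≡ 1, so inverse 2.
N/5 = 39; 39 ≡ 4 (mod 5); 4·4 ≡ 1, so inverse 4.
N/13 = 15; 15 ≡ 2 (mod 13); 2·7 ≡ 1, so inverse 7.
x ≡ 2·65·2 + 4·39·4 + 12·15·7 = 2144.
2144 mod 195 = 194.

194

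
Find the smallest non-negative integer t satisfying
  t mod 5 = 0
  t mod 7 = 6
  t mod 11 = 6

From t ≡ 0 (mod 5) write t = 0 + 5s. Substituting into t ≡ 6 (mod 7) gives 5s ≡ 6 (mod 7), and since 5⁻¹ ≡ 3 (mod 7), s ≡ 4. Hence t ≡ 0 + 5·4 = 20 (mod 35).
From t ≡ 20 (mod 35) write t = 20 + 35s. Substituting into t ≡ 6 (mod 11) gives 35s ≡ 8 (mod 11), and since 2⁻¹ ≡ 6 (mod 11), s ≡ 4. Hence t ≡ 20 + 35·4 = 160 (mod 385).

160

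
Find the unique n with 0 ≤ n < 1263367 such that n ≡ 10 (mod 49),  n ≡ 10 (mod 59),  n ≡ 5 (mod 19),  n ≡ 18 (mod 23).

965604

Combine the congruences pairwise.
From n ≡ 10 (mod 49) write n = 10 + 49t. Substituting into n ≡ 10 (mod 59) gives 49t ≡ 0 (mod 59), and since 49⁻¹ ≡ 53 (mod 59), t ≡ 0. Hence n ≡ 10 + 49·0 = 10 (mod 2891).
From n ≡ 10 (mod 2891) write n = 10 + 2891t. Substituting into n ≡ 5 (mod 19) gives 2891t ≡ 14 (mod 19), and since 3⁻¹ ≡ 13 (mod 19), t ≡ 11. Hence n ≡ 10 + 2891·11 = 31811 (mod 54929).
From n ≡ 31811 (mod 54929) write n = 31811 + 54929t. Substituting into n ≡ 18 (mod 23) gives 54929t ≡ 16 (mod 23), and since 5⁻¹ ≡ 14 (mod 23), t ≡ 17. Hence n ≡ 31811 + 54929·17 = 965604 (mod 1263367).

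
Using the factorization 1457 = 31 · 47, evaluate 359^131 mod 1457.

1206

Mod 31: 359 ≡ 18; by Fermat, exponent reduces to 131 mod 30 = 11; 18^11 ≡ 28 (mod 31).
Mod 47: 359 ≡ 30; by Fermat, exponent reduces to 131 mod 46 = 39; 30^39 ≡ 31 (mod 47).
Combine by CRT: x ≡ 28 (mod 31), x ≡ 31 (mod 47) ⇒ x ≡ 1206 (mod 1457).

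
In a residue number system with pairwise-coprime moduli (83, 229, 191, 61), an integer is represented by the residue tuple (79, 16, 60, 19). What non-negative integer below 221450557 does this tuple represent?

The moduli are pairwise coprime; N = 83·229·191·61 = 221450557.
N/83 = 2668079; 2668079 ≡ 44 (mod 83); 44·17 ≡ 1, so inverse 17.
N/229 = 967033; 967033 ≡ 195 (mod 229); 195·101 ≡ 1, so inverse 101.
N/191 = 1159427; 1159427 ≡ 57 (mod 191); 57·124 ≡ 1, so inverse 124.
N/61 = 3630337; 3630337 ≡ 44 (mod 61); 44·43 ≡ 1, so inverse 43.
x ≡ 79·2668079·17 + 16·967033·101 + 60·1159427·124 + 19·3630337·43 = 16738077634.
16738077634 mod 221450557 = 129285859.

129285859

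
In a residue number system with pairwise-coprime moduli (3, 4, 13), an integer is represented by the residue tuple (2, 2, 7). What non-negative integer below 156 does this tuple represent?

98

Combine the congruences pairwise.
From x ≡ 2 (mod 3) write x = 2 + 3t. Substituting into x ≡ 2 (mod 4) gives 3t ≡ 0 (mod 4), and since 3⁻¹ ≡ 3 (mod 4), t ≡ 0. Hence x ≡ 2 + 3·0 = 2 (mod 12).
From x ≡ 2 (mod 12) write x = 2 + 12t. Substituting into x ≡ 7 (mod 13) gives 12t ≡ 5 (mod 13), and since 12⁻¹ ≡ 12 (mod 13), t ≡ 8. Hence x ≡ 2 + 12·8 = 98 (mod 156).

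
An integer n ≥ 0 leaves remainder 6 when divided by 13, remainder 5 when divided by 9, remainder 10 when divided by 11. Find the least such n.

32

From n ≡ 6 (mod 13) write n = 6 + 13t. Substituting into n ≡ 5 (mod 9) gives 13t ≡ 8 (mod 9), and since 4⁻¹ ≡ 7 (mod 9), t ≡ 2. Hence n ≡ 6 + 13·2 = 32 (mod 117).
From n ≡ 32 (mod 117) write n = 32 + 117t. Substituting into n ≡ 10 (mod 11) gives 117t ≡ 0 (mod 11), and since 7⁻¹ ≡ 8 (mod 11), t ≡ 0. Hence n ≡ 32 + 117·0 = 32 (mod 1287).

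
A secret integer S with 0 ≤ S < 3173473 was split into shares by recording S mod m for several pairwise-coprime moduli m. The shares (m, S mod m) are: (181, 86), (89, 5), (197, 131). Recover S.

The moduli are pairwise coprime; N = 181·89·197 = 3173473.
N/181 = 17533; 17533 ≡ 157 (mod 181); 157·98 ≡ 1, so inverse 98.
N/89 = 35657; 35657 ≡ 57 (mod 89); 57·25 ≡ 1, so inverse 25.
N/197 = 16109; 16109 ≡ 152 (mod 197); 152·35 ≡ 1, so inverse 35.
S ≡ 86·17533·98 + 5·35657·25 + 131·16109·35 = 226085014.
226085014 mod 3173473 = 768431.

768431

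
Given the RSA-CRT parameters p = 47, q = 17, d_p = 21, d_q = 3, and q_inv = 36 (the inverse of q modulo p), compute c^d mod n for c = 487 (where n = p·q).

m₁ = c^(d_p) mod p: c ≡ 17 (mod 47), and 17^21 mod 47 = 27.
m₂ = c^(d_q) mod q: c ≡ 11 (mod 17), and 11^3 mod 17 = 5.
h = q_inv·(m₁ − m₂) mod p = 36·(27 − 5) mod 47 = 40.
m = m₂ + h·q = 5 + 40·17 = 685.

685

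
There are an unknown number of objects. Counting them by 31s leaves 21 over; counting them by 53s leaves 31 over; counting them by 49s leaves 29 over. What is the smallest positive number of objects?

From N ≡ 21 (mod 31) write N = 21 + 31t. Substituting into N ≡ 31 (mod 53) gives 31t ≡ 10 (mod 53), and since 31⁻¹ ≡ 12 (mod 53), t ≡ 14. Hence N ≡ 21 + 31·14 = 455 (mod 1643).
From N ≡ 455 (mod 1643) write N = 455 + 1643t. Substituting into N ≡ 29 (mod 49) gives 1643t ≡ 15 (mod 49), and since 26⁻¹ ≡ 17 (mod 49), t ≡ 10. Hence N ≡ 455 + 1643·10 = 16885 (mod 80507).

16885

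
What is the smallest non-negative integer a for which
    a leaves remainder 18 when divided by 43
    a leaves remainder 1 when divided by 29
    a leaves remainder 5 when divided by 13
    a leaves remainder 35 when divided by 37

The moduli are pairwise coprime; N = 43·29·13·37 = 599807.
N/43 = 13949; 13949 ≡ 17 (mod 43); 17·38 ≡ 1, so inverse 38.
N/29 = 20683; 20683 ≡ 6 (mod 29); 6·5 ≡ 1, so inverse 5.
N/13 = 46139; 46139 ≡ 2 (mod 13); 2·7 ≡ 1, so inverse 7.
N/37 = 16211; 16211 ≡ 5 (mod 37); 5·15 ≡ 1, so inverse 15.
a ≡ 18·13949·38 + 1·20683·5 + 5·46139·7 + 35·16211·15 = 19770171.
19770171 mod 599807 = 576347.

576347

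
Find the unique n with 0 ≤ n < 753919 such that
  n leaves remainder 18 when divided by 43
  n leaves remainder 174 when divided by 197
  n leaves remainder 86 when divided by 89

The moduli are pairwise coprime; M = 43·197·89 = 753919.
M/43 = 17533; 17533 ≡ 32 (mod 43); 32·39 ≡ 1, so inverse 39.
M/197 = 3827; 3827 ≡ 84 (mod 197); 84·129 ≡ 1, so inverse 129.
M/89 = 8471; 8471 ≡ 16 (mod 89); 16·39 ≡ 1, so inverse 39.
n ≡ 18·17533·39 + 174·3827·129 + 86·8471·39 = 126620742.
126620742 mod 753919 = 716269.

716269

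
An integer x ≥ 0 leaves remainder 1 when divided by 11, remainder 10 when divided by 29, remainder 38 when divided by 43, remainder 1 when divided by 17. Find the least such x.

The moduli are pairwise coprime; N = 11·29·43·17 = 233189.
N/11 = 21199; 21199 ≡ 2 (mod 11); 2·6 ≡ 1, so inverse 6.
N/29 = 8041; 8041 ≡ 8 (mod 29); 8·11 ≡ 1, so inverse 11.
N/43 = 5423; 5423 ≡ 5 (mod 43); 5·26 ≡ 1, so inverse 26.
N/17 = 13717; 13717 ≡ 15 (mod 17); 15·8 ≡ 1, so inverse 8.
x ≡ 1·21199·6 + 10·8041·11 + 38·5423·26 + 1·13717·8 = 6479364.
6479364 mod 233189 = 183261.

183261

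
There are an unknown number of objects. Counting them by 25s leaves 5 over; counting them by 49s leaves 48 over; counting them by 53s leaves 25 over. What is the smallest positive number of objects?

21755

From N ≡ 5 (mod 25) write N = 5 + 25t. Substituting into N ≡ 48 (mod 49) gives 25t ≡ 43 (mod 49), and since 25⁻¹ ≡ 2 (mod 49), t ≡ 37. Hence N ≡ 5 + 25·37 = 930 (mod 1225).
From N ≡ 930 (mod 1225) write N = 930 + 1225t. Substituting into N ≡ 25 (mod 53) gives 1225t ≡ 49 (mod 53), and since 6⁻¹ ≡ 9 (mod 53), t ≡ 17. Hence N ≡ 930 + 1225·17 = 21755 (mod 64925).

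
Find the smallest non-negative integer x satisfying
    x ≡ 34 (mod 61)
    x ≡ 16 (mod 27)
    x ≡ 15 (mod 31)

The moduli are pairwise coprime; N = 61·27·31 = 51057.
N/61 = 837; 837 ≡ 44 (mod 61); 44·43 ≡ 1, so inverse 43.
N/27 = 1891; 1891 ≡ 1 (mod 27), inverse 1.
N/31 = 1647; 1647 ≡ 4 (mod 31); 4·8 ≡ 1, so inverse 8.
x ≡ 34·837·43 + 16·1891·1 + 15·1647·8 = 1451590.
1451590 mod 51057 = 21994.

21994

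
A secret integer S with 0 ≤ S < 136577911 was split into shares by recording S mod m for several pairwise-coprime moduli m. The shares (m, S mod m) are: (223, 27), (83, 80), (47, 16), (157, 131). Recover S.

From S ≡ 27 (mod 223) write S = 27 + 223t. Substituting into S ≡ 80 (mod 83) gives 223t ≡ 53 (mod 83), and since 57⁻¹ ≡ 67 (mod 83), t ≡ 65. Hence S ≡ 27 + 223·65 = 14522 (mod 18509).
From S ≡ 14522 (mod 18509) write S = 14522 + 18509t. Substituting into S ≡ 16 (mod 47) gives 18509t ≡ 17 (mod 47), and since 38⁻¹ ≡ 26 (mod 47), t ≡ 19. Hence S ≡ 14522 + 18509·19 = 366193 (mod 869923).
From S ≡ 366193 (mod 869923) write S = 366193 + 869923t. Substituting into S ≡ 131 (mod 157) gives 869923t ≡ 62 (mod 157), and since 143⁻¹ ≡ 56 (mod 157), t ≡ 18. Hence S ≡ 366193 + 869923·18 = 16024807 (mod 136577911).

16024807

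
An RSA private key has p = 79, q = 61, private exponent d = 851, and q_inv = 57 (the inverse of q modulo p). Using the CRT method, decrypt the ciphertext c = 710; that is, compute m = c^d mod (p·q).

2764

d_p = d mod (p−1) = 851 mod 78 = 71; d_q = d mod (q−1) = 11.
m₁ = c^(d_p) mod p: c ≡ 78 (mod 79), and 78^71 mod 79 = 78.
m₂ = c^(d_q) mod q: c ≡ 39 (mod 61), and 39^11 mod 61 = 19.
h = q_inv·(m₁ − m₂) mod p = 57·(78 − 19) mod 79 = 45.
m = m₂ + h·q = 19 + 45·61 = 2764.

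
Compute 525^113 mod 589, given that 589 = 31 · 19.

426

Mod 31: 525 ≡ 29; by Fermat, exponent reduces to 113 mod 30 = 23; 29^23 ≡ 23 (mod 31).
Mod 19: 525 ≡ 12; by Fermat, exponent reduces to 113 mod 18 = 5; 12^5 ≡ 8 (mod 19).
Combine by CRT: x ≡ 23 (mod 31), x ≡ 8 (mod 19) ⇒ x ≡ 426 (mod 589).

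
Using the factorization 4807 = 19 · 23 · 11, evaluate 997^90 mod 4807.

4181

Mod 19: 997 ≡ 9; since 18 | 90, by Fermat 9^90 ≡ 1 (mod 19).
Mod 23: 997 ≡ 8; by Fermat, exponent reduces to 90 mod 22 = 2; 8^2 ≡ 18 (mod 23).
Mod 11: 997 ≡ 7; since 10 | 90, by Fermat 7^90 ≡ 1 (mod 11).
Combine by CRT: x ≡ 1 (mod 19), x ≡ 18 (mod 23), x ≡ 1 (mod 11) ⇒ x ≡ 4181 (mod 4807).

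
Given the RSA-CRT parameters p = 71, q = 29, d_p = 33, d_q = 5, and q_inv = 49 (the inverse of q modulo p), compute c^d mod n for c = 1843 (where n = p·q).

1270

m₁ = c^(d_p) mod p: c ≡ 68 (mod 71), and 68^33 mod 71 = 63.
m₂ = c^(d_q) mod q: c ≡ 16 (mod 29), and 16^5 mod 29 = 23.
h = q_inv·(m₁ − m₂) mod p = 49·(63 − 23) mod 71 = 43.
m = m₂ + h·q = 23 + 43·29 = 1270.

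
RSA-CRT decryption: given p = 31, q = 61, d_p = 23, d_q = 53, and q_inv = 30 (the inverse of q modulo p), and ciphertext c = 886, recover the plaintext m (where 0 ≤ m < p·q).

162

m₁ = c^(d_p) mod p: c ≡ 18 (mod 31), and 18^23 mod 31 = 7.
m₂ = c^(d_q) mod q: c ≡ 32 (mod 61), and 32^53 mod 61 = 40.
h = q_inv·(m₁ − m₂) mod p = 30·(7 − 40) mod 31 = 2.
m = m₂ + h·q = 40 + 2·61 = 162.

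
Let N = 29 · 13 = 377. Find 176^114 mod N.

207

Mod 29: 176 ≡ 2; by Fermat, exponent reduces to 114 mod 28 = 2; 2^2 ≡ 4 (mod 29).
Mod 13: 176 ≡ 7; by Fermat, exponent reduces to 114 mod 12 = 6; 7^6 ≡ 12 (mod 13).
Combine by CRT: x ≡ 4 (mod 29), x ≡ 12 (mod 13) ⇒ x ≡ 207 (mod 377).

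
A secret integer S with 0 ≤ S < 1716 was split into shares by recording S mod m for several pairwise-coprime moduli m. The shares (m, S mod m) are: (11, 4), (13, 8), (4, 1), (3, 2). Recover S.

The moduli are pairwise coprime; N = 11·13·4·3 = 1716.
N/11 = 156; 156 ≡ 2 (mod 11); 2·6 ≡ 1, so inverse 6.
N/13 = 132; 132 ≡ 2 (mod 13); 2·7 ≡ 1, so inverse 7.
N/4 = 429; 429 ≡ 1 (mod 4), inverse 1.
N/3 = 572; 572 ≡ 2 (mod 3); 2·2 ≡ 1, so inverse 2.
S ≡ 4·156·6 + 8·132·7 + 1·429·1 + 2·572·2 = 13853.
13853 mod 1716 = 125.

125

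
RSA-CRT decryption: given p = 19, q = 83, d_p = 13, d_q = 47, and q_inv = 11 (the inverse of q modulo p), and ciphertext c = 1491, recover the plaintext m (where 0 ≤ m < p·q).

m₁ = c^(d_p) mod p: c ≡ 9 (mod 19), and 9^13 mod 19 = 6.
m₂ = c^(d_q) mod q: c ≡ 80 (mod 83), and 80^47 mod 83 = 18.
h = q_inv·(m₁ − m₂) mod p = 11·(6 − 18) mod 19 = 1.
m = m₂ + h·q = 18 + 1·83 = 101.

101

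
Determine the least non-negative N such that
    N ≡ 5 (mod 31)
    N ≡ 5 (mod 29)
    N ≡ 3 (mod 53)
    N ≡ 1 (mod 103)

From N ≡ 5 (mod 31) write N = 5 + 31t. Substituting into N ≡ 5 (mod 29) gives 31t ≡ 0 (mod 29), and since 2⁻¹ ≡ 15 (mod 29), t ≡ 0. Hence N ≡ 5 + 31·0 = 5 (mod 899).
From N ≡ 5 (mod 899) write N = 5 + 899t. Substituting into N ≡ 3 (mod 53) gives 899t ≡ 51 (mod 53), and since 51⁻¹ ≡ 26 (mod 53), t ≡ 1. Hence N ≡ 5 + 899·1 = 904 (mod 47647).
From N ≡ 904 (mod 47647) write N = 904 + 47647t. Substituting into N ≡ 1 (mod 103) gives 47647t ≡ 24 (mod 103), and since 61⁻¹ ≡ 76 (mod 103), t ≡ 73. Hence N ≡ 904 + 47647·73 = 3479135 (mod 4907641).

3479135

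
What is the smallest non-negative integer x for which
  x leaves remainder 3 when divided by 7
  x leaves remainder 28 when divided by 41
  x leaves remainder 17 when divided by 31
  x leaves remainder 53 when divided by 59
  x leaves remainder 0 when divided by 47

The moduli are pairwise coprime; N = 7·41·31·59·47 = 24671381.
N/7 = 3524483; 3524483 ≡ 4 (mod 7); 4·2 ≡ 1, so inverse 2.
N/41 = 601741; 601741 ≡ 25 (mod 41); 25·23 ≡ 1, so inverse 23.
N/31 = 795851; 795851 ≡ 19 (mod 31); 19·18 ≡ 1, so inverse 18.
N/59 = 418159; 418159 ≡ 26 (mod 59); 26·25 ≡ 1, so inverse 25.
N/47 = 524923; 524923 ≡ 27 (mod 47); 27·7 ≡ 1, so inverse 7.
x ≡ 3·3524483·2 + 28·601741·23 + 17·795851·18 + 53·418159·25 + 0·524923·7 = 1206259183.
1206259183 mod 24671381 = 22032895.

22032895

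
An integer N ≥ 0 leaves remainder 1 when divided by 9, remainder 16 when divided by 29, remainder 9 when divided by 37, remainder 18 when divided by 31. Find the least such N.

68311

The moduli are pairwise coprime; M = 9·29·37·31 = 299367.
M/9 = 33263; 33263 ≡ 8 (mod 9); 8·8 ≡ 1, so inverse 8.
M/29 = 10323; 10323 ≡ 28 (mod 29); 28·28 ≡ 1, so inverse 28.
M/37 = 8091; 8091 ≡ 25 (mod 37); 25·3 ≡ 1, so inverse 3.
M/31 = 9657; 9657 ≡ 16 (mod 31); 16·2 ≡ 1, so inverse 2.
N ≡ 1·33263·8 + 16·10323·28 + 9·8091·3 + 18·9657·2 = 5456917.
5456917 mod 299367 = 68311.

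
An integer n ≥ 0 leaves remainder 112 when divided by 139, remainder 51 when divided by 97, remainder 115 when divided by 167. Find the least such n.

160101

Combine the congruences pairwise.
From n ≡ 112 (mod 139) write n = 112 + 139t. Substituting into n ≡ 51 (mod 97) gives 139t ≡ 36 (mod 97), and since 42⁻¹ ≡ 67 (mod 97), t ≡ 84. Hence n ≡ 112 + 139·84 = 11788 (mod 13483).
From n ≡ 11788 (mod 13483) write n = 11788 + 13483t. Substituting into n ≡ 115 (mod 167) gives 13483t ≡ 17 (mod 167), and since 123⁻¹ ≡ 148 (mod 167), t ≡ 11. Hence n ≡ 11788 + 13483·11 = 160101 (mod 2251661).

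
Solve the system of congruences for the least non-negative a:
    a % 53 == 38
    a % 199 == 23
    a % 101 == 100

644783

The moduli are pairwise coprime; N = 53·199·101 = 1065247.
N/53 = 20099; 20099 ≡ 12 (mod 53); 12·31 ≡ 1, so inverse 31.
N/199 = 5353; 5353 ≡ 179 (mod 199); 179·189 ≡ 1, so inverse 189.
N/101 = 10547; 10547 ≡ 43 (mod 101); 43·47 ≡ 1, so inverse 47.
a ≡ 38·20099·31 + 23·5353·189 + 100·10547·47 = 96517013.
96517013 mod 1065247 = 644783.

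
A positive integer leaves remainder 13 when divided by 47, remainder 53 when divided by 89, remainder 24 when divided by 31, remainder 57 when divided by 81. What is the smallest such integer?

The moduli are pairwise coprime; M = 47·89·31·81 = 10503513.
M/47 = 223479; 223479 ≡ 41 (mod 47); 41·39 ≡ 1, so inverse 39.
M/89 = 118017; 118017 ≡ 3 (mod 89); 3·30 ≡ 1, so inverse 30.
M/31 = 338823; 338823 ≡ 24 (mod 31); 24·22 ≡ 1, so inverse 22.
M/81 = 129673; 129673 ≡ 73 (mod 81); 73·10 ≡ 1, so inverse 10.
N ≡ 13·223479·39 + 53·118017·30 + 24·338823·22 + 57·129673·10 = 553763037.
553763037 mod 10503513 = 7580361.

7580361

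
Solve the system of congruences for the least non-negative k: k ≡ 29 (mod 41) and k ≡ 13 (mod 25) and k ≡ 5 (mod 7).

1013

Combine the congruences pairwise.
From k ≡ 29 (mod 41) write k = 29 + 41t. Substituting into k ≡ 13 (mod 25) gives 41t ≡ 9 (mod 25), and since 16⁻¹ ≡ 11 (mod 25), t ≡ 24. Hence k ≡ 29 + 41·24 = 1013 (mod 1025).
From k ≡ 1013 (mod 1025) write k = 1013 + 1025t. Substituting into k ≡ 5 (mod 7) gives 1025t ≡ 0 (mod 7), and since 3⁻¹ ≡ 5 (mod 7), t ≡ 0. Hence k ≡ 1013 + 1025·0 = 1013 (mod 7175).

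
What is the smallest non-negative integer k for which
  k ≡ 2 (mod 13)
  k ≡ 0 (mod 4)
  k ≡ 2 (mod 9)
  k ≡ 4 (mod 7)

704

Combine the congruences pairwise.
From k ≡ 2 (mod 13) write k = 2 + 13t. Substituting into k ≡ 0 (mod 4) gives 13t ≡ 2 (mod 4), and since 1⁻¹ ≡ 1 (mod 4), t ≡ 2. Hence k ≡ 2 + 13·2 = 28 (mod 52).
From k ≡ 28 (mod 52) write k = 28 + 52t. Substituting into k ≡ 2 (mod 9) gives 52t ≡ 1 (mod 9), and since 7⁻¹ ≡ 4 (mod 9), t ≡ 4. Hence k ≡ 28 + 52·4 = 236 (mod 468).
From k ≡ 236 (mod 468) write k = 236 + 468t. Substituting into k ≡ 4 (mod 7) gives 468t ≡ 6 (mod 7), and since 6⁻¹ ≡ 6 (mod 7), t ≡ 1. Hence k ≡ 236 + 468·1 = 704 (mod 3276).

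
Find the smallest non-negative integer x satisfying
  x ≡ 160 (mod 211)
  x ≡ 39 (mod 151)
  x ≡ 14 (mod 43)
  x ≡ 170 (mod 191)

The moduli are pairwise coprime; N = 211·151·43·191 = 261674393.
N/211 = 1240163; 1240163 ≡ 116 (mod 211); 116·191 ≡ 1, so inverse 191.
N/151 = 1732943; 1732943 ≡ 67 (mod 151); 67·142 ≡ 1, so inverse 142.
N/43 = 6085451; 6085451 ≡ 5 (mod 43); 5·26 ≡ 1, so inverse 26.
N/191 = 1370023; 1370023 ≡ 171 (mod 191); 171·105 ≡ 1, so inverse 105.
x ≡ 160·1240163·191 + 39·1732943·142 + 14·6085451·26 + 170·1370023·105 = 74166434328.
74166434328 mod 261674393 = 112581109.

112581109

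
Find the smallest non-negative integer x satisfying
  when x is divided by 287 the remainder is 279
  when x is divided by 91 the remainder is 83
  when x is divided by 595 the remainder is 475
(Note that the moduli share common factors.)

gcd(287, 91) = 7 and 7 | (83 − 279), so the pair is consistent; merging gives x ≡ 3723 (mod 3731), where 3731 = lcm(287, 91).
gcd(3731, 595) = 7 and 7 | (475 − 3723), so the pair is consistent; merging gives x ≡ 11185 (mod 317135), where 317135 = lcm(3731, 595).
The solution is unique modulo lcm(287, 91, 595) = 317135.

11185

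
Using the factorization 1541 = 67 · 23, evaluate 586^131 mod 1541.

1470

Mod 67: 586 ≡ 50; by Fermat, exponent reduces to 131 mod 66 = 65; 50^65 ≡ 63 (mod 67).
Mod 23: 586 ≡ 11; by Fermat, exponent reduces to 131 mod 22 = 21; 11^21 ≡ 21 (mod 23).
Combine by CRT: x ≡ 63 (mod 67), x ≡ 21 (mod 23) ⇒ x ≡ 1470 (mod 1541).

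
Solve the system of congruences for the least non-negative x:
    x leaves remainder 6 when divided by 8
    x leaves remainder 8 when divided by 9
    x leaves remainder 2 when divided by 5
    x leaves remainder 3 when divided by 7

2222

From x ≡ 6 (mod 8) write x = 6 + 8t. Substituting into x ≡ 8 (mod 9) gives 8t ≡ 2 (mod 9), and since 8⁻¹ ≡ 8 (mod 9), t ≡ 7. Hence x ≡ 6 + 8·7 = 62 (mod 72).
From x ≡ 62 (mod 72) write x = 62 + 72t. Substituting into x ≡ 2 (mod 5) gives 72t ≡ 0 (mod 5), and since 2⁻¹ ≡ 3 (mod 5), t ≡ 0. Hence x ≡ 62 + 72·0 = 62 (mod 360).
From x ≡ 62 (mod 360) write x = 62 + 360t. Substituting into x ≡ 3 (mod 7) gives 360t ≡ 4 (mod 7), and since 3⁻¹ ≡ 5 (mod 7), t ≡ 6. Hence x ≡ 62 + 360·6 = 2222 (mod 2520).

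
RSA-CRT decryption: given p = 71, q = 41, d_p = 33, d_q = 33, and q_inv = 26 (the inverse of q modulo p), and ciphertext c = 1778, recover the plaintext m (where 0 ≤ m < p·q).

m₁ = c^(d_p) mod p: c ≡ 3 (mod 71), and 3^33 mod 71 = 8.
m₂ = c^(d_q) mod q: c ≡ 15 (mod 41), and 15^33 mod 41 = 35.
h = q_inv·(m₁ − m₂) mod p = 26·(8 − 35) mod 71 = 8.
m = m₂ + h·q = 35 + 8·41 = 363.

363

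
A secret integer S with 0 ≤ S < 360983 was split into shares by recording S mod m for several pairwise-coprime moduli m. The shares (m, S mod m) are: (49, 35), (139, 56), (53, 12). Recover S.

Combine the congruences pairwise.
From S ≡ 35 (mod 49) write S = 35 + 49t. Substituting into S ≡ 56 (mod 139) gives 49t ≡ 21 (mod 139), and since 49⁻¹ ≡ 122 (mod 139), t ≡ 60. Hence S ≡ 35 + 49·60 = 2975 (mod 6811).
From S ≡ 2975 (mod 6811) write S = 2975 + 6811t. Substituting into S ≡ 12 (mod 53) gives 6811t ≡ 5 (mod 53), and since 27⁻¹ ≡ 2 (mod 53), t ≡ 10. Hence S ≡ 2975 + 6811·10 = 71085 (mod 360983).

71085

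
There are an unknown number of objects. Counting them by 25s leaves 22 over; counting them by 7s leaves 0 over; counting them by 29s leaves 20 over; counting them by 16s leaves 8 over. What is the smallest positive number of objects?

69272

The moduli are pairwise coprime; M = 25·7·29·16 = 81200.
M/25 = 3248; 3248 ≡ 23 (mod 25); 23·12 ≡ 1, so inverse 12.
M/7 = 11600; 11600 ≡ 1 (mod 7), inverse 1.
M/29 = 2800; 2800 ≡ 16 (mod 29); 16·20 ≡ 1, so inverse 20.
M/16 = 5075; 5075 ≡ 3 (mod 16); 3·11 ≡ 1, so inverse 11.
N ≡ 22·3248·12 + 0·11600·1 + 20·2800·20 + 8·5075·11 = 2424072.
2424072 mod 81200 = 69272.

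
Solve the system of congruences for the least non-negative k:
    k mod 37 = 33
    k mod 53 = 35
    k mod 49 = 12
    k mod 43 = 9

2466231

The moduli are pairwise coprime; N = 37·53·49·43 = 4131827.
N/37 = 111671; 111671 ≡ 5 (mod 37); 5·15 ≡ 1, so inverse 15.
N/53 = 77959; 77959 ≡ 49 (mod 53); 49·13 ≡ 1, so inverse 13.
N/49 = 84323; 84323 ≡ 43 (mod 49); 43·8 ≡ 1, so inverse 8.
N/43 = 96089; 96089 ≡ 27 (mod 43); 27·8 ≡ 1, so inverse 8.
k ≡ 33·111671·15 + 35·77959·13 + 12·84323·8 + 9·96089·8 = 105761906.
105761906 mod 4131827 = 2466231.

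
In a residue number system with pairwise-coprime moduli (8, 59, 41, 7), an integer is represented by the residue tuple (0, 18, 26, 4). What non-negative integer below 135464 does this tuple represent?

12408

From x ≡ 0 (mod 8) write x = 0 + 8t. Substituting into x ≡ 18 (mod 59) gives 8t ≡ 18 (mod 59), and since 8⁻¹ ≡ 37 (mod 59), t ≡ 17. Hence x ≡ 0 + 8·17 = 136 (mod 472).
From x ≡ 136 (mod 472) write x = 136 + 472t. Substituting into x ≡ 26 (mod 41) gives 472t ≡ 13 (mod 41), and since 21⁻¹ ≡ 2 (mod 41), t ≡ 26. Hence x ≡ 136 + 472·26 = 12408 (mod 19352).
From x ≡ 12408 (mod 19352) write x = 12408 + 19352t. Substituting into x ≡ 4 (mod 7) gives 19352t ≡ 0 (mod 7), and since 4⁻¹ ≡ 2 (mod 7), t ≡ 0. Hence x ≡ 12408 + 19352·0 = 12408 (mod 135464).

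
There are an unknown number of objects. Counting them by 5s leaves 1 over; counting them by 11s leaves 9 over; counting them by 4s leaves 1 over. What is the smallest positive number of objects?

The moduli are pairwise coprime; M = 5·11·4 = 220.
M/5 = 44; 44 ≡ 4 (mod 5); 4·4 ≡ 1, so inverse 4.
M/11 = 20; 20 ≡ 9 (mod 11); 9·5 ≡ 1, so inverse 5.
M/4 = 55; 55 ≡ 3 (mod 4); 3·3 ≡ 1, so inverse 3.
N ≡ 1·44·4 + 9·20·5 + 1·55·3 = 1241.
1241 mod 220 = 141.

141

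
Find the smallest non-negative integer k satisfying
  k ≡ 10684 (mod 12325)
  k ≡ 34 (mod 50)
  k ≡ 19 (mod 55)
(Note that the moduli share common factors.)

158584

Combine the congruences pairwise.
gcd(12325, 50) = 25 and 25 | (34 − 10684), so the pair is consistent; merging gives k ≡ 10684 (mod 24650), where 24650 = lcm(12325, 50).
gcd(24650, 55) = 5 and 5 | (19 − 10684), so the pair is consistent; merging gives k ≡ 158584 (mod 271150), where 271150 = lcm(24650, 55).
The solution is unique modulo lcm(12325, 50, 55) = 271150.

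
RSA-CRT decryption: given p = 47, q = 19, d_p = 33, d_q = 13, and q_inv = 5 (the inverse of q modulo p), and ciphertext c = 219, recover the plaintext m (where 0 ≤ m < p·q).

m₁ = c^(d_p) mod p: c ≡ 31 (mod 47), and 31^33 mod 47 = 11.
m₂ = c^(d_q) mod q: c ≡ 10 (mod 19), and 10^13 mod 19 = 13.
h = q_inv·(m₁ − m₂) mod p = 5·(11 − 13) mod 47 = 37.
m = m₂ + h·q = 13 + 37·19 = 716.

716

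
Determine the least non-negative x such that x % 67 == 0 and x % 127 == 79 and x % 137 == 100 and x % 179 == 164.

The moduli are pairwise coprime; N = 67·127·137·179 = 208666207.
N/67 = 3114421; 3114421 ≡ 60 (mod 67); 60·19 ≡ 1, so inverse 19.
N/127 = 1643041; 1643041 ≡ 42 (mod 127); 42·124 ≡ 1, so inverse 124.
N/137 = 1523111; 1523111 ≡ 82 (mod 137); 82·132 ≡ 1, so inverse 132.
N/179 = 1165733; 1165733 ≡ 85 (mod 179); 85·139 ≡ 1, so inverse 139.
x ≡ 0·3114421·19 + 79·1643041·124 + 100·1523111·132 + 164·1165733·139 = 62774344304.
62774344304 mod 208666207 = 174482204.

174482204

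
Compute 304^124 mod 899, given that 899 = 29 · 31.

25

Mod 29: 304 ≡ 14; by Fermat, exponent reduces to 124 mod 28 = 12; 14^12 ≡ 25 (mod 29).
Mod 31: 304 ≡ 25; by Fermat, exponent reduces to 124 mod 30 = 4; 25^4 ≡ 25 (mod 31).
Combine by CRT: x ≡ 25 (mod 29), x ≡ 25 (mod 31) ⇒ x ≡ 25 (mod 899).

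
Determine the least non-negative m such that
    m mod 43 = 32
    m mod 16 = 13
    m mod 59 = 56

3773

From m ≡ 32 (mod 43) write m = 32 + 43t. Substituting into m ≡ 13 (mod 16) gives 43t ≡ 13 (mod 16), and since 11⁻¹ ≡ 3 (mod 16), t ≡ 7. Hence m ≡ 32 + 43·7 = 333 (mod 688).
From m ≡ 333 (mod 688) write m = 333 + 688t. Substituting into m ≡ 56 (mod 59) gives 688t ≡ 18 (mod 59), and since 39⁻¹ ≡ 56 (mod 59), t ≡ 5. Hence m ≡ 333 + 688·5 = 3773 (mod 40592).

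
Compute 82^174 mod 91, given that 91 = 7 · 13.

Mod 7: 82 ≡ 5; since 6 | 174, by Fermat 5^174 ≡ 1 (mod 7).
Mod 13: 82 ≡ 4; by Fermat, exponent reduces to 174 mod 12 = 6; 4^6 ≡ 1 (mod 13).
Combine by CRT: x ≡ 1 (mod 7), x ≡ 1 (mod 13) ⇒ x ≡ 1 (mod 91).

1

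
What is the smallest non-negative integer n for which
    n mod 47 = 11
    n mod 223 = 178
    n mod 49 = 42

442610

The moduli are pairwise coprime; M = 47·223·49 = 513569.
M/47 = 10927; 10927 ≡ 23 (mod 47); 23·45 ≡ 1, so inverse 45.
M/223 = 2303; 2303 ≡ 73 (mod 223); 73·55 ≡ 1, so inverse 55.
M/49 = 10481; 10481 ≡ 44 (mod 49); 44·39 ≡ 1, so inverse 39.
n ≡ 11·10927·45 + 178·2303·55 + 42·10481·39 = 45123113.
45123113 mod 513569 = 442610.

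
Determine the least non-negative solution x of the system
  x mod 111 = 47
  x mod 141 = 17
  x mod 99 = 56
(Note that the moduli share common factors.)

Combine the congruences pairwise.
gcd(111, 141) = 3 and 3 | (17 − 47), so the pair is consistent; merging gives x ≡ 158 (mod 5217), where 5217 = lcm(111, 141).
gcd(5217, 99) = 3 and 3 | (56 − 158), so the pair is consistent; merging gives x ≡ 52328 (mod 172161), where 172161 = lcm(5217, 99).
The solution is unique modulo lcm(111, 141, 99) = 172161.

52328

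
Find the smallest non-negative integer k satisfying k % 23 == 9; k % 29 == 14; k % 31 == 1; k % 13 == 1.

52794

The moduli are pairwise coprime; N = 23·29·31·13 = 268801.
N/23 = 11687; 11687 ≡ 3 (mod 23); 3·8 ≡ 1, so inverse 8.
N/29 = 9269; 9269 ≡ 18 (mod 29); 18·21 ≡ 1, so inverse 21.
N/31 = 8671; 8671 ≡ 22 (mod 31); 22·24 ≡ 1, so inverse 24.
N/13 = 20677; 20677 ≡ 7 (mod 13); 7·2 ≡ 1, so inverse 2.
k ≡ 9·11687·8 + 14·9269·21 + 1·8671·24 + 1·20677·2 = 3816008.
3816008 mod 268801 = 52794.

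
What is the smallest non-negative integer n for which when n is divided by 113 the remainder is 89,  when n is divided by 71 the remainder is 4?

From n ≡ 89 (mod 113) write n = 89 + 113t. Substituting into n ≡ 4 (mod 71) gives 113t ≡ 57 (mod 71), and since 42⁻¹ ≡ 22 (mod 71), t ≡ 47. Hence n ≡ 89 + 113·47 = 5400 (mod 8023).

5400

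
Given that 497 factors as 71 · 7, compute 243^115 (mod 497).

446

Mod 71: 243 ≡ 30; by Fermat, exponent reduces to 115 mod 70 = 45; 30^45 ≡ 20 (mod 71).
Mod 7: 243 ≡ 5; by Fermat, exponent reduces to 115 mod 6 = 1; 5^1 ≡ 5 (mod 7).
Combine by CRT: x ≡ 20 (mod 71), x ≡ 5 (mod 7) ⇒ x ≡ 446 (mod 497).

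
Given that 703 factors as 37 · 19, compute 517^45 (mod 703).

Mod 37: 517 ≡ 36; by Fermat, exponent reduces to 45 mod 36 = 9; 36^9 ≡ 36 (mod 37).
Mod 19: 517 ≡ 4; by Fermat, exponent reduces to 45 mod 18 = 9; 4^9 ≡ 1 (mod 19).
Combine by CRT: x ≡ 36 (mod 37), x ≡ 1 (mod 19) ⇒ x ≡ 628 (mod 703).

628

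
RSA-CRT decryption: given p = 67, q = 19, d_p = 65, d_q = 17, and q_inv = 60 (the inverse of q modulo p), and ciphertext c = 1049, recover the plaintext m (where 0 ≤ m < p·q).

233

m₁ = c^(d_p) mod p: c ≡ 44 (mod 67), and 44^65 mod 67 = 32.
m₂ = c^(d_q) mod q: c ≡ 4 (mod 19), and 4^17 mod 19 = 5.
h = q_inv·(m₁ − m₂) mod p = 60·(32 − 5) mod 67 = 12.
m = m₂ + h·q = 5 + 12·19 = 233.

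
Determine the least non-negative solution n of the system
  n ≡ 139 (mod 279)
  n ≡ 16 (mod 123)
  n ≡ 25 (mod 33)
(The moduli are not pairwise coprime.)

45895

gcd(279, 123) = 3 and 3 | (16 − 139), so the pair is consistent; merging gives n ≡ 139 (mod 11439), where 11439 = lcm(279, 123).
gcd(11439, 33) = 3 and 3 | (25 − 139), so the pair is consistent; merging gives n ≡ 45895 (mod 125829), where 125829 = lcm(11439, 33).
The solution is unique modulo lcm(279, 123, 33) = 125829.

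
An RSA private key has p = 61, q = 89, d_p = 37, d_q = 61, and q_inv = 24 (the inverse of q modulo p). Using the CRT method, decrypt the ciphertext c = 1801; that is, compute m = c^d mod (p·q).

1740

m₁ = c^(d_p) mod p: c ≡ 32 (mod 61), and 32^37 mod 61 = 32.
m₂ = c^(d_q) mod q: c ≡ 21 (mod 89), and 21^61 mod 89 = 49.
h = q_inv·(m₁ − m₂) mod p = 24·(32 − 49) mod 61 = 19.
m = m₂ + h·q = 49 + 19·89 = 1740.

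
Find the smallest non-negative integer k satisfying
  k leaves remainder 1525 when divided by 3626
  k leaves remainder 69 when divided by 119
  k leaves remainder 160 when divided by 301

2064719

gcd(3626, 119) = 7 and 7 | (69 − 1525), so the pair is consistent; merging gives k ≡ 30533 (mod 61642), where 61642 = lcm(3626, 119).
gcd(61642, 301) = 7 and 7 | (160 − 30533), so the pair is consistent; merging gives k ≡ 2064719 (mod 2650606), where 2650606 = lcm(61642, 301).
The solution is unique modulo lcm(3626, 119, 301) = 2650606.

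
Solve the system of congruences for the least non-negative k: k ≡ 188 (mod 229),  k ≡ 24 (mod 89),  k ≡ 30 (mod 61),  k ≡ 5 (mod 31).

Combine the congruences pairwise.
From k ≡ 188 (mod 229) write k = 188 + 229t. Substituting into k ≡ 24 (mod 89) gives 229t ≡ 14 (mod 89), and since 51⁻¹ ≡ 7 (mod 89), t ≡ 9. Hence k ≡ 188 + 229·9 = 2249 (mod 20381).
From k ≡ 2249 (mod 20381) write k = 2249 + 20381t. Substituting into k ≡ 30 (mod 61) gives 20381t ≡ 38 (mod 61), and since 7⁻¹ ≡ 35 (mod 61), t ≡ 49. Hence k ≡ 2249 + 20381·49 = 1000918 (mod 1243241).
From k ≡ 1000918 (mod 1243241) write k = 1000918 + 1243241t. Substituting into k ≡ 5 (mod 31) gives 1243241t ≡ 15 (mod 31), and since 17⁻¹ ≡ 11 (mod 31), t ≡ 10. Hence k ≡ 1000918 + 1243241·10 = 13433328 (mod 38540471).

13433328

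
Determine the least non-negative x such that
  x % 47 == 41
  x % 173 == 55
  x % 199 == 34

565592

The moduli are pairwise coprime; N = 47·173·199 = 1618069.
N/47 = 34427; 34427 ≡ 23 (mod 47); 23·45 ≡ 1, so inverse 45.
N/173 = 9353; 9353 ≡ 11 (mod 173); 11·63 ≡ 1, so inverse 63.
N/199 = 8131; 8131 ≡ 171 (mod 199); 171·135 ≡ 1, so inverse 135.
x ≡ 41·34427·45 + 55·9353·63 + 34·8131·135 = 133247250.
133247250 mod 1618069 = 565592.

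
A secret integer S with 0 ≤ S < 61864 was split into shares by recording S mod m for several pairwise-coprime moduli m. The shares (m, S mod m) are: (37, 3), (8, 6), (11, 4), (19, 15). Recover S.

From S ≡ 3 (mod 37) write S = 3 + 37t. Substituting into S ≡ 6 (mod 8) gives 37t ≡ 3 (mod 8), and since 5⁻¹ ≡ 5 (mod 8), t ≡ 7. Hence S ≡ 3 + 37·7 = 262 (mod 296).
From S ≡ 262 (mod 296) write S = 262 + 296t. Substituting into S ≡ 4 (mod 11) gives 296t ≡ 6 (mod 11), and since 10⁻¹ ≡ 10 (mod 11), t ≡ 5. Hence S ≡ 262 + 296·5 = 1742 (mod 3256).
From S ≡ 1742 (mod 3256) write S = 1742 + 3256t. Substituting into S ≡ 15 (mod 19) gives 3256t ≡ 2 (mod 19), and since 7⁻¹ ≡ 11 (mod 19), t ≡ 3. Hence S ≡ 1742 + 3256·3 = 11510 (mod 61864).

11510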